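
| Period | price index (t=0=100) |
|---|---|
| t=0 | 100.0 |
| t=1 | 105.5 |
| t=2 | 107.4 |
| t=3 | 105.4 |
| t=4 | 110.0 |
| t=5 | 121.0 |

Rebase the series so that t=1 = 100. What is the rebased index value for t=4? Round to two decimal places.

104.27

Rebased(t=4) = 110.0 / 105.5 × 100 = 104.2654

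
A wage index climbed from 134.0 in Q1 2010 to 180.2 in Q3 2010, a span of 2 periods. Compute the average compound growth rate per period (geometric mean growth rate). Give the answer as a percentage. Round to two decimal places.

15.96%

Growth factor = (180.2/134.0)^(1/2) = (1.344776)^(1/2) = 1.159645
Growth rate = 1.159645 − 1 = 0.159645 = 15.9645%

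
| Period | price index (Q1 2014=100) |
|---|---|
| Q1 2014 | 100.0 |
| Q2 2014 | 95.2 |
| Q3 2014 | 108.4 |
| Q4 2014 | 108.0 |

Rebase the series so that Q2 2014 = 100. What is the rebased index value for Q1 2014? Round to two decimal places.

Rebased(Q1 2014) = 100.0 / 95.2 × 100 = 105.0420

105.04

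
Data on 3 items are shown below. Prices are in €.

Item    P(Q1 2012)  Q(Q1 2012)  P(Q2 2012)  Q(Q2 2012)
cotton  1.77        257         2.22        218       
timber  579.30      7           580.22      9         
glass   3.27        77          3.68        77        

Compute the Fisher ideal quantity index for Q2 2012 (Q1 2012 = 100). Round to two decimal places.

122.36

Laspeyres component (base-period weights):
ΣP(Q1 2012)Q(Q2 2012) = 1.77×218 + 579.30×9 + 3.27×77 = 385.86 + 5213.7 + 251.79 = 5851.35
ΣP(Q1 2012)Q(Q1 2012) = 1.77×257 + 579.30×7 + 3.27×77 = 454.89 + 4055.1 + 251.79 = 4761.78
L = 5851.35 / 4761.78 × 100 = 122.8816
Paasche component (current-period weights):
ΣP(Q2 2012)Q(Q2 2012) = 2.22×218 + 580.22×9 + 3.68×77 = 483.96 + 5221.98 + 283.36 = 5989.3
ΣP(Q2 2012)Q(Q1 2012) = 2.22×257 + 580.22×7 + 3.68×77 = 570.54 + 4061.54 + 283.36 = 4915.44
P = 5989.3 / 4915.44 × 100 = 121.8467
Fisher = √(L × P) = √(122.8816 × 121.8467) = 122.3630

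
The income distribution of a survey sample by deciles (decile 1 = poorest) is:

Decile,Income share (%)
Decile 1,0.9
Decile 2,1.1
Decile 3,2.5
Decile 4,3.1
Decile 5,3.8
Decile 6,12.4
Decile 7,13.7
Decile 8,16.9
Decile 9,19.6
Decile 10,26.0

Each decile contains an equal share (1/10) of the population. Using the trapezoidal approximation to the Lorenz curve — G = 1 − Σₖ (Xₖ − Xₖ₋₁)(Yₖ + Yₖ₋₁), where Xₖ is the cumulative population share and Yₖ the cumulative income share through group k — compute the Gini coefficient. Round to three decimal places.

0.468

Cumulative income shares Yₖ: 0.0090, 0.0200, 0.0450, 0.0760, 0.1140, 0.2380, 0.3750, 0.5440, 0.7400, 1.0000
Σ (Xₖ−Xₖ₋₁)(Yₖ+Yₖ₋₁) = (1/10)(0.0090+0.0000) + (1/10)(0.0200+0.0090) + (1/10)(0.0450+0.0200) + (1/10)(0.0760+0.0450) + (1/10)(0.1140+0.0760) + (1/10)(0.2380+0.1140) + (1/10)(0.3750+0.2380) + (1/10)(0.5440+0.3750) + (1/10)(0.7400+0.5440) + (1/10)(1.0000+0.7400)
  = 0.0009 + 0.0029 + 0.0065 + 0.0121 + 0.0190 + 0.0352 + 0.0613 + 0.0919 + 0.1284 + 0.1740 = 0.5322
G = 1 − 0.5322 = 0.4678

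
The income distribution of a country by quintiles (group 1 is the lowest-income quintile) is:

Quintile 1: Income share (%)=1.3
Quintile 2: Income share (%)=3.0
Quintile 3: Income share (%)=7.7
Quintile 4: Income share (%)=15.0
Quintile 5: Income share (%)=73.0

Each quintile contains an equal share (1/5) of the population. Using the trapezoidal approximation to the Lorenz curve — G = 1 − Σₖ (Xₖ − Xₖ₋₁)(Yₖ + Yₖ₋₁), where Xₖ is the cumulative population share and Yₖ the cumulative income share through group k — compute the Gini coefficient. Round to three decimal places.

Cumulative income shares Yₖ: 0.0130, 0.0430, 0.1200, 0.2700, 1.0000
Σ (Xₖ−Xₖ₋₁)(Yₖ+Yₖ₋₁) = (1/5)(0.0130+0.0000) + (1/5)(0.0430+0.0130) + (1/5)(0.1200+0.0430) + (1/5)(0.2700+0.1200) + (1/5)(1.0000+0.2700)
  = 0.0026 + 0.0112 + 0.0326 + 0.0780 + 0.2540 = 0.3784
G = 1 − 0.3784 = 0.6216

0.622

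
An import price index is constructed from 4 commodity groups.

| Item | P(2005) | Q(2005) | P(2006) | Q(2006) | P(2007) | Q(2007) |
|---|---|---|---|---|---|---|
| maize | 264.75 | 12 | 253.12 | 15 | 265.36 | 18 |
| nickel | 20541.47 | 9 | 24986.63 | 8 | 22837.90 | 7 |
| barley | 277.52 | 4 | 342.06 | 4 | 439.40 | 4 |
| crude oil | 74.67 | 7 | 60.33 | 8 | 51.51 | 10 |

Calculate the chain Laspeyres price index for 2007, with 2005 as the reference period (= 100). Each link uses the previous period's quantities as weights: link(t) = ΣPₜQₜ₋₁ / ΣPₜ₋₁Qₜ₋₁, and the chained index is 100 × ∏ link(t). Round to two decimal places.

111.27

Link 2005→2006:
ΣP(2006)Q(2005) = 253.12×12 + 24986.63×9 + 342.06×4 + 60.33×7 = 3037.44 + 224879.67 + 1368.24 + 422.31 = 229707.66
ΣP(2005)Q(2005) = 264.75×12 + 20541.47×9 + 277.52×4 + 74.67×7 = 3177 + 184873.23 + 1110.08 + 522.69 = 189683
link = 229707.66/189683 = 1.211008
Link 2006→2007:
ΣP(2007)Q(2006) = 265.36×15 + 22837.90×8 + 439.40×4 + 51.51×8 = 3980.4 + 182703.2 + 1757.6 + 412.08 = 188853.28
ΣP(2006)Q(2006) = 253.12×15 + 24986.63×8 + 342.06×4 + 60.33×8 = 3796.8 + 199893.04 + 1368.24 + 482.64 = 205540.72
link = 188853.28/205540.72 = 0.918812
Chained index = 100 × 1.211008 × 0.918812 = 111.2689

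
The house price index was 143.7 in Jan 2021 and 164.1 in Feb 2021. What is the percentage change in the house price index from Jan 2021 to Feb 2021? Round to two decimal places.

14.20%

Change = (164.1 − 143.7) / 143.7 × 100
       = 20.4 / 143.7 × 100 = 14.1962%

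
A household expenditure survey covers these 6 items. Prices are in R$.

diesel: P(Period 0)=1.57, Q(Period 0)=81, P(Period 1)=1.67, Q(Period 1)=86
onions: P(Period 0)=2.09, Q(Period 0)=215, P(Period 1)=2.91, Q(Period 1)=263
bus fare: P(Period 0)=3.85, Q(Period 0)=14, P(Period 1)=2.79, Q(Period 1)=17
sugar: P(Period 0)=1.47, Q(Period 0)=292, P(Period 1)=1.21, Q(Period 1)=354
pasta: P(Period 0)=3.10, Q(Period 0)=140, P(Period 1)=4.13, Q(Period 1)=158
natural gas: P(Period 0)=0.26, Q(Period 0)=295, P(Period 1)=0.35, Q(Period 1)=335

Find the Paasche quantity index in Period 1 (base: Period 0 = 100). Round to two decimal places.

Paasche quantity index uses current-period prices as weights.
ΣP(Period 1)·Q(Period 1) = 1.67×86 + 2.91×263 + 2.79×17 + 1.21×354 + 4.13×158 + 0.35×335 = 143.62 + 765.33 + 47.43 + 428.34 + 652.54 + 117.25 = 2154.51
ΣP(Period 1)·Q(Period 0) = 1.67×81 + 2.91×215 + 2.79×14 + 1.21×292 + 4.13×140 + 0.35×295 = 135.27 + 625.65 + 39.06 + 353.32 + 578.2 + 103.25 = 1834.75
Index = 2154.51 / 1834.75 × 100 = 117.4280

117.43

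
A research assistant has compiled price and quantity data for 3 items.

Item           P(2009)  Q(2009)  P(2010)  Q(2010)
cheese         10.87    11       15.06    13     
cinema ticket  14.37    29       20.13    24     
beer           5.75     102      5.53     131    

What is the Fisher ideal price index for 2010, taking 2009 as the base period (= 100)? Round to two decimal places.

115.09

Laspeyres component (base-period weights):
ΣP(2010)Q(2009) = 15.06×11 + 20.13×29 + 5.53×102 = 165.66 + 583.77 + 564.06 = 1313.49
ΣP(2009)Q(2009) = 10.87×11 + 14.37×29 + 5.75×102 = 119.57 + 416.73 + 586.5 = 1122.8
L = 1313.49 / 1122.8 × 100 = 116.9834
Paasche component (current-period weights):
ΣP(2010)Q(2010) = 15.06×13 + 20.13×24 + 5.53×131 = 195.78 + 483.12 + 724.43 = 1403.33
ΣP(2009)Q(2010) = 10.87×13 + 14.37×24 + 5.75×131 = 141.31 + 344.88 + 753.25 = 1239.44
P = 1403.33 / 1239.44 × 100 = 113.2229
Fisher = √(L × P) = √(116.9834 × 113.2229) = 115.0878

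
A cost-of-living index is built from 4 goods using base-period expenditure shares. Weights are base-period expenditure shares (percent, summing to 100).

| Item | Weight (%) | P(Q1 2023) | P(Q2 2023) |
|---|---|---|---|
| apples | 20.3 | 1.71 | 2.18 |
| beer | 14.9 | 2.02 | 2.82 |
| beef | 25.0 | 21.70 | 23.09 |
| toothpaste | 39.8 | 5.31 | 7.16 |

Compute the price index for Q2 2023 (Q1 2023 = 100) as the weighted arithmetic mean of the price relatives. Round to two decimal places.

126.95

apples: 20.3 × (2.18/1.71) = 20.3 × 1.274854 = 25.8795
beer: 14.9 × (2.82/2.02) = 14.9 × 1.396040 = 20.8010
beef: 25.0 × (23.09/21.70) = 25.0 × 1.064055 = 26.6014
toothpaste: 39.8 × (7.16/5.31) = 39.8 × 1.348399 = 53.6663
Index = Σ wᵢ·(p₁ᵢ/p₀ᵢ) = 25.8795 + 20.8010 + 26.6014 + 53.6663 = 126.9482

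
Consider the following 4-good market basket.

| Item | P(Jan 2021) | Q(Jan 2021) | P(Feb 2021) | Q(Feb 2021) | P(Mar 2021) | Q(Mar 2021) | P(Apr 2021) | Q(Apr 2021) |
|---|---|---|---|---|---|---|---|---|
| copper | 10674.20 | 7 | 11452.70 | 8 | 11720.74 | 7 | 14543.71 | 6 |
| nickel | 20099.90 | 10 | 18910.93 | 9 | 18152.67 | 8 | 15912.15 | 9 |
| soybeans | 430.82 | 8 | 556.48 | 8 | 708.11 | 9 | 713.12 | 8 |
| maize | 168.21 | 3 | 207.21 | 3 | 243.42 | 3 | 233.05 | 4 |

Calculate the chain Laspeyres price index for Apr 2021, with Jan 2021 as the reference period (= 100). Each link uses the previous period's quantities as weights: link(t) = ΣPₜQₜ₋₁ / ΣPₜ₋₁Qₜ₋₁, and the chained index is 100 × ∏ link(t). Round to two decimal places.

97.63

Link Jan 2021→Feb 2021:
ΣP(Feb 2021)Q(Jan 2021) = 11452.70×7 + 18910.93×10 + 556.48×8 + 207.21×3 = 80168.9 + 189109.3 + 4451.84 + 621.63 = 274351.67
ΣP(Jan 2021)Q(Jan 2021) = 10674.20×7 + 20099.90×10 + 430.82×8 + 168.21×3 = 74719.4 + 200999 + 3446.56 + 504.63 = 279669.59
link = 274351.67/279669.59 = 0.980985
Link Feb 2021→Mar 2021:
ΣP(Mar 2021)Q(Feb 2021) = 11720.74×8 + 18152.67×9 + 708.11×8 + 243.42×3 = 93765.92 + 163374.03 + 5664.88 + 730.26 = 263535.09
ΣP(Feb 2021)Q(Feb 2021) = 11452.70×8 + 18910.93×9 + 556.48×8 + 207.21×3 = 91621.6 + 170198.37 + 4451.84 + 621.63 = 266893.44
link = 263535.09/266893.44 = 0.987417
Link Mar 2021→Apr 2021:
ΣP(Apr 2021)Q(Mar 2021) = 14543.71×7 + 15912.15×8 + 713.12×9 + 233.05×3 = 101805.97 + 127297.2 + 6418.08 + 699.15 = 236220.4
ΣP(Mar 2021)Q(Mar 2021) = 11720.74×7 + 18152.67×8 + 708.11×9 + 243.42×3 = 82045.18 + 145221.36 + 6372.99 + 730.26 = 234369.79
link = 236220.4/234369.79 = 1.007896
Chained index = 100 × 0.980985 × 0.987417 × 1.007896 = 97.6290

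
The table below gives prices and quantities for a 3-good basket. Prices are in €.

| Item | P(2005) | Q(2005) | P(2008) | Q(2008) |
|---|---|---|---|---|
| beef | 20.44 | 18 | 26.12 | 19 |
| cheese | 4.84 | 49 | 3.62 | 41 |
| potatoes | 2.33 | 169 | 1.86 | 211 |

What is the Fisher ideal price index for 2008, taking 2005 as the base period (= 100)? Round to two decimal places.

96.24

Laspeyres component (base-period weights):
ΣP(2008)Q(2005) = 26.12×18 + 3.62×49 + 1.86×169 = 470.16 + 177.38 + 314.34 = 961.88
ΣP(2005)Q(2005) = 20.44×18 + 4.84×49 + 2.33×169 = 367.92 + 237.16 + 393.77 = 998.85
L = 961.88 / 998.85 × 100 = 96.2987
Paasche component (current-period weights):
ΣP(2008)Q(2008) = 26.12×19 + 3.62×41 + 1.86×211 = 496.28 + 148.42 + 392.46 = 1037.16
ΣP(2005)Q(2008) = 20.44×19 + 4.84×41 + 2.33×211 = 388.36 + 198.44 + 491.63 = 1078.43
P = 1037.16 / 1078.43 × 100 = 96.1731
Fisher = √(L × P) = √(96.2987 × 96.1731) = 96.2359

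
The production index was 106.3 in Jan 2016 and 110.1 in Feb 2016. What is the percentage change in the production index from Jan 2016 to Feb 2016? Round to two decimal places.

Change = (110.1 − 106.3) / 106.3 × 100
       = 3.8 / 106.3 × 100 = 3.5748%

3.57%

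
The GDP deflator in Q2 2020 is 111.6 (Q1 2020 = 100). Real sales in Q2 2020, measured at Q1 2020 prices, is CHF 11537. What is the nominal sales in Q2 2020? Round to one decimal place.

Nominal = Real × (Index/100) = 11537 × (111.6/100)
        = 11537 × 1.116 = 12875.2920

12875.3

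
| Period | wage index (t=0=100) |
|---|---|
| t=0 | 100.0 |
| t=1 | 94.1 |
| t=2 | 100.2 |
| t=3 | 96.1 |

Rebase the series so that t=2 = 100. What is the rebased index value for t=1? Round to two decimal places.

Rebased(t=1) = 94.1 / 100.2 × 100 = 93.9122

93.91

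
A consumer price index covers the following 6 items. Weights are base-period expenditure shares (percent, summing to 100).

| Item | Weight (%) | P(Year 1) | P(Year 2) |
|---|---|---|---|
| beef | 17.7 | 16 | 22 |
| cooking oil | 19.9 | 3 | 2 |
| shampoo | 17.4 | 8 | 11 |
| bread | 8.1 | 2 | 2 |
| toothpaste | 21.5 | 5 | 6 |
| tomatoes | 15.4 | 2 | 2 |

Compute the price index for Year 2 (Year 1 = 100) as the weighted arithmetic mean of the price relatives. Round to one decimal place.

110.8

beef: 17.7 × (22/16) = 17.7 × 1.375000 = 24.3375
cooking oil: 19.9 × (2/3) = 19.9 × 0.666667 = 13.2667
shampoo: 17.4 × (11/8) = 17.4 × 1.375000 = 23.9250
bread: 8.1 × (2/2) = 8.1 × 1.000000 = 8.1000
toothpaste: 21.5 × (6/5) = 21.5 × 1.200000 = 25.8000
tomatoes: 15.4 × (2/2) = 15.4 × 1.000000 = 15.4000
Index = Σ wᵢ·(p₁ᵢ/p₀ᵢ) = 24.3375 + 13.2667 + 23.9250 + 8.1000 + 25.8000 + 15.4000 = 110.8292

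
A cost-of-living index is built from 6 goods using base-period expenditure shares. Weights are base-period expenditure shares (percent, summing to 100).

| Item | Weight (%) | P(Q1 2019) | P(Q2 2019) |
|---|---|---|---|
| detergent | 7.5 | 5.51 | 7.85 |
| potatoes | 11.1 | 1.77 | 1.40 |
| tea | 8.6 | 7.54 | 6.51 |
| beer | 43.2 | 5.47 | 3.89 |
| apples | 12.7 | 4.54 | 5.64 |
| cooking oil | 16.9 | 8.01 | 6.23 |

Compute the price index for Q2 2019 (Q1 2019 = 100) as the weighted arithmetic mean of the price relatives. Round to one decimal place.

detergent: 7.5 × (7.85/5.51) = 7.5 × 1.424682 = 10.6851
potatoes: 11.1 × (1.40/1.77) = 11.1 × 0.790960 = 8.7797
tea: 8.6 × (6.51/7.54) = 8.6 × 0.863395 = 7.4252
beer: 43.2 × (3.89/5.47) = 43.2 × 0.711152 = 30.7218
apples: 12.7 × (5.64/4.54) = 12.7 × 1.242291 = 15.7771
cooking oil: 16.9 × (6.23/8.01) = 16.9 × 0.777778 = 13.1444
Index = Σ wᵢ·(p₁ᵢ/p₀ᵢ) = 10.6851 + 8.7797 + 7.4252 + 30.7218 + 15.7771 + 13.1444 = 86.5333

86.5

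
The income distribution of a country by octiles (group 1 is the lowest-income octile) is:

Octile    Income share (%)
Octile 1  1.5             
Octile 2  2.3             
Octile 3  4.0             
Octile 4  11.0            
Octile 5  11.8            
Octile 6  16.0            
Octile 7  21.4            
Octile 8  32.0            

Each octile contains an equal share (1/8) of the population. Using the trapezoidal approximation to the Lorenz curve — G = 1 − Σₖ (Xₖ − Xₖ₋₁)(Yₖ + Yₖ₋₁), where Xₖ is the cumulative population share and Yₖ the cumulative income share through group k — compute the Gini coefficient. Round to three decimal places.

Cumulative income shares Yₖ: 0.0150, 0.0380, 0.0780, 0.1880, 0.3060, 0.4660, 0.6800, 1.0000
Σ (Xₖ−Xₖ₋₁)(Yₖ+Yₖ₋₁) = (1/8)(0.0150+0.0000) + (1/8)(0.0380+0.0150) + (1/8)(0.0780+0.0380) + (1/8)(0.1880+0.0780) + (1/8)(0.3060+0.1880) + (1/8)(0.4660+0.3060) + (1/8)(0.6800+0.4660) + (1/8)(1.0000+0.6800)
  = 0.0019 + 0.0066 + 0.0145 + 0.0333 + 0.0617 + 0.0965 + 0.1432 + 0.2100 = 0.5677
G = 1 − 0.5677 = 0.4323

0.432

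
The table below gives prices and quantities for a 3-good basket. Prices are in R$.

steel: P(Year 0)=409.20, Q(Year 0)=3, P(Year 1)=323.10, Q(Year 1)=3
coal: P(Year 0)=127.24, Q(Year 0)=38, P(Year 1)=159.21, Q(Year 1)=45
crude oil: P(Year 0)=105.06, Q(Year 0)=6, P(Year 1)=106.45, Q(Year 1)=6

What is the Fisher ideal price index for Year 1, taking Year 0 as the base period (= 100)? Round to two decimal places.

Laspeyres component (base-period weights):
ΣP(Year 1)Q(Year 0) = 323.10×3 + 159.21×38 + 106.45×6 = 969.3 + 6049.98 + 638.7 = 7657.98
ΣP(Year 0)Q(Year 0) = 409.20×3 + 127.24×38 + 105.06×6 = 1227.6 + 4835.12 + 630.36 = 6693.08
L = 7657.98 / 6693.08 × 100 = 114.4164
Paasche component (current-period weights):
ΣP(Year 1)Q(Year 1) = 323.10×3 + 159.21×45 + 106.45×6 = 969.3 + 7164.45 + 638.7 = 8772.45
ΣP(Year 0)Q(Year 1) = 409.20×3 + 127.24×45 + 105.06×6 = 1227.6 + 5725.8 + 630.36 = 7583.76
P = 8772.45 / 7583.76 × 100 = 115.6742
Fisher = √(L × P) = √(114.4164 × 115.6742) = 115.0435

115.04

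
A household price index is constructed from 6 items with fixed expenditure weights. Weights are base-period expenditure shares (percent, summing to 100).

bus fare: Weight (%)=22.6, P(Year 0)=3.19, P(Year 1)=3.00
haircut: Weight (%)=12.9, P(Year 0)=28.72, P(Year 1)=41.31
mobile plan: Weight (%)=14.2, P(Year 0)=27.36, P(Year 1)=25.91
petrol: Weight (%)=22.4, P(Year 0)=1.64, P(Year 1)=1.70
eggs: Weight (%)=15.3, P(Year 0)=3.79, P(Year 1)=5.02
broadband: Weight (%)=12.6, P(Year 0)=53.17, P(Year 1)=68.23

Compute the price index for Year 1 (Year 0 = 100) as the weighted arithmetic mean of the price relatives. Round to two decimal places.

bus fare: 22.6 × (3.00/3.19) = 22.6 × 0.940439 = 21.2539
haircut: 12.9 × (41.31/28.72) = 12.9 × 1.438370 = 18.5550
mobile plan: 14.2 × (25.91/27.36) = 14.2 × 0.947003 = 13.4474
petrol: 22.4 × (1.70/1.64) = 22.4 × 1.036585 = 23.2195
eggs: 15.3 × (5.02/3.79) = 15.3 × 1.324538 = 20.2654
broadband: 12.6 × (68.23/53.17) = 12.6 × 1.283242 = 16.1689
Index = Σ wᵢ·(p₁ᵢ/p₀ᵢ) = 21.2539 + 18.5550 + 13.4474 + 23.2195 + 20.2654 + 16.1689 = 112.9101

112.91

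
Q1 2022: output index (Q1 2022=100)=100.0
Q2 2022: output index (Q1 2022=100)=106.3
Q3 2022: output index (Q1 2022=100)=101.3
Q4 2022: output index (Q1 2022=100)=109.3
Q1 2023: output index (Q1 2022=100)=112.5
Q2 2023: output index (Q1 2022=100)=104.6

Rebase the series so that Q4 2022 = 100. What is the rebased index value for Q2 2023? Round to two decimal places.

Rebased(Q2 2023) = 104.6 / 109.3 × 100 = 95.6999

95.70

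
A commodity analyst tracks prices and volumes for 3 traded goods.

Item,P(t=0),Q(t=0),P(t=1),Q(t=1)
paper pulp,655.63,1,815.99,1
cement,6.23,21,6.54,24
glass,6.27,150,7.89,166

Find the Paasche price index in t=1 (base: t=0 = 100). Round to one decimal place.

123.7

Paasche price index uses current-period quantities as weights.
ΣP(t=1)·Q(t=1) = 815.99×1 + 6.54×24 + 7.89×166 = 815.99 + 156.96 + 1309.74 = 2282.69
ΣP(t=0)·Q(t=1) = 655.63×1 + 6.23×24 + 6.27×166 = 655.63 + 149.52 + 1040.82 = 1845.97
Index = 2282.69 / 1845.97 × 100 = 123.6580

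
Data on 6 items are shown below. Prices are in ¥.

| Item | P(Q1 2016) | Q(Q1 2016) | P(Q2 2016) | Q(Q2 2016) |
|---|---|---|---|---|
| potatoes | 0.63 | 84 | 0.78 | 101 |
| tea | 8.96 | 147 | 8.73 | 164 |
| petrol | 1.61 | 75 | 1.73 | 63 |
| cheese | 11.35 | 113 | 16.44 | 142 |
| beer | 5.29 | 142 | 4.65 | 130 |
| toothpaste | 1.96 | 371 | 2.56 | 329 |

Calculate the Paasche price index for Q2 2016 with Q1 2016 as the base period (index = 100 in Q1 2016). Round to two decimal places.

Paasche price index uses current-period quantities as weights.
ΣP(Q2 2016)·Q(Q2 2016) = 0.78×101 + 8.73×164 + 1.73×63 + 16.44×142 + 4.65×130 + 2.56×329 = 78.78 + 1431.72 + 108.99 + 2334.48 + 604.5 + 842.24 = 5400.71
ΣP(Q1 2016)·Q(Q2 2016) = 0.63×101 + 8.96×164 + 1.61×63 + 11.35×142 + 5.29×130 + 1.96×329 = 63.63 + 1469.44 + 101.43 + 1611.7 + 687.7 + 644.84 = 4578.74
Index = 5400.71 / 4578.74 × 100 = 117.9519

117.95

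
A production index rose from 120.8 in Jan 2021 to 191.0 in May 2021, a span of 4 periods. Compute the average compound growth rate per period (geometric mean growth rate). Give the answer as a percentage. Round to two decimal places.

Growth factor = (191.0/120.8)^(1/4) = (1.581126)^(1/4) = 1.121351
Growth rate = 1.121351 − 1 = 0.121351 = 12.1351%

12.14%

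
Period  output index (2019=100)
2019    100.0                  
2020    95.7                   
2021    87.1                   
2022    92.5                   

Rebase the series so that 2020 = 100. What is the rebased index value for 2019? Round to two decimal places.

Rebased(2019) = 100.0 / 95.7 × 100 = 104.4932

104.49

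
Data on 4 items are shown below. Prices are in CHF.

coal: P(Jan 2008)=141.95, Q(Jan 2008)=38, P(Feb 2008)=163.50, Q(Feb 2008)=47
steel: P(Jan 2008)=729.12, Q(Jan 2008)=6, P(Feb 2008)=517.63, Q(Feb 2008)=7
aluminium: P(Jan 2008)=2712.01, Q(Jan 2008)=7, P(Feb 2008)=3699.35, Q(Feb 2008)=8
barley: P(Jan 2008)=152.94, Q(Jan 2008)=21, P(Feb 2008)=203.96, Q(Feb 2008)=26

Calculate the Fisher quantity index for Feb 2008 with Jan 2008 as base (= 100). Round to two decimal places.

Laspeyres component (base-period weights):
ΣP(Jan 2008)Q(Feb 2008) = 141.95×47 + 729.12×7 + 2712.01×8 + 152.94×26 = 6671.65 + 5103.84 + 21696.08 + 3976.44 = 37448.01
ΣP(Jan 2008)Q(Jan 2008) = 141.95×38 + 729.12×6 + 2712.01×7 + 152.94×21 = 5394.1 + 4374.72 + 18984.07 + 3211.74 = 31964.63
L = 37448.01 / 31964.63 × 100 = 117.1545
Paasche component (current-period weights):
ΣP(Feb 2008)Q(Feb 2008) = 163.50×47 + 517.63×7 + 3699.35×8 + 203.96×26 = 7684.5 + 3623.41 + 29594.8 + 5302.96 = 46205.67
ΣP(Feb 2008)Q(Jan 2008) = 163.50×38 + 517.63×6 + 3699.35×7 + 203.96×21 = 6213 + 3105.78 + 25895.45 + 4283.16 = 39497.39
P = 46205.67 / 39497.39 × 100 = 116.9841
Fisher = √(L × P) = √(117.1545 × 116.9841) = 117.0693

117.07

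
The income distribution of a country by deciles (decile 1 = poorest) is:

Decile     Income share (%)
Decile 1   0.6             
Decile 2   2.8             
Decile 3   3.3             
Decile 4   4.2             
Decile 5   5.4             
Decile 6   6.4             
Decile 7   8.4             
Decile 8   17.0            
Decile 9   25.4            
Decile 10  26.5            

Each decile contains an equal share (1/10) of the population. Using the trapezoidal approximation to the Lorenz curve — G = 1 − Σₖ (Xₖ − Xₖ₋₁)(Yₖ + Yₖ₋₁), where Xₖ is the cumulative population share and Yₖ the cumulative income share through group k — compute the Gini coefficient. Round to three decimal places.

Cumulative income shares Yₖ: 0.0060, 0.0340, 0.0670, 0.1090, 0.1630, 0.2270, 0.3110, 0.4810, 0.7350, 1.0000
Σ (Xₖ−Xₖ₋₁)(Yₖ+Yₖ₋₁) = (1/10)(0.0060+0.0000) + (1/10)(0.0340+0.0060) + (1/10)(0.0670+0.0340) + (1/10)(0.1090+0.0670) + (1/10)(0.1630+0.1090) + (1/10)(0.2270+0.1630) + (1/10)(0.3110+0.2270) + (1/10)(0.4810+0.3110) + (1/10)(0.7350+0.4810) + (1/10)(1.0000+0.7350)
  = 0.0006 + 0.0040 + 0.0101 + 0.0176 + 0.0272 + 0.0390 + 0.0538 + 0.0792 + 0.1216 + 0.1735 = 0.5266
G = 1 − 0.5266 = 0.4734

0.473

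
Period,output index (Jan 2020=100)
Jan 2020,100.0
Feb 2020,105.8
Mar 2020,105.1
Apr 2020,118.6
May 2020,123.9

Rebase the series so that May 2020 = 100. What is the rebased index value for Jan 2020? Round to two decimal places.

80.71

Rebased(Jan 2020) = 100.0 / 123.9 × 100 = 80.7103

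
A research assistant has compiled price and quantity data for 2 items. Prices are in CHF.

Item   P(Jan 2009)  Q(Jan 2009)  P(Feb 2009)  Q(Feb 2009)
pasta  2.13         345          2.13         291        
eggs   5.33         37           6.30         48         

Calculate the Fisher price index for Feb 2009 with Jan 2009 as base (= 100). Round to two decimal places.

104.58

Laspeyres component (base-period weights):
ΣP(Feb 2009)Q(Jan 2009) = 2.13×345 + 6.30×37 = 734.85 + 233.1 = 967.95
ΣP(Jan 2009)Q(Jan 2009) = 2.13×345 + 5.33×37 = 734.85 + 197.21 = 932.06
L = 967.95 / 932.06 × 100 = 103.8506
Paasche component (current-period weights):
ΣP(Feb 2009)Q(Feb 2009) = 2.13×291 + 6.30×48 = 619.83 + 302.4 = 922.23
ΣP(Jan 2009)Q(Feb 2009) = 2.13×291 + 5.33×48 = 619.83 + 255.84 = 875.67
P = 922.23 / 875.67 × 100 = 105.3171
Fisher = √(L × P) = √(103.8506 × 105.3171) = 104.5813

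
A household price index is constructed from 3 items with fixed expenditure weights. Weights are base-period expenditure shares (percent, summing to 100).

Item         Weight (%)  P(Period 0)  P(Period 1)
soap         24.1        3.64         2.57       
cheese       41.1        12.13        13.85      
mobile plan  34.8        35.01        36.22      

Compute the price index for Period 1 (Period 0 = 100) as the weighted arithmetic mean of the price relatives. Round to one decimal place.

soap: 24.1 × (2.57/3.64) = 24.1 × 0.706044 = 17.0157
cheese: 41.1 × (13.85/12.13) = 41.1 × 1.141797 = 46.9279
mobile plan: 34.8 × (36.22/35.01) = 34.8 × 1.034562 = 36.0027
Index = Σ wᵢ·(p₁ᵢ/p₀ᵢ) = 17.0157 + 46.9279 + 36.0027 = 99.9463

99.9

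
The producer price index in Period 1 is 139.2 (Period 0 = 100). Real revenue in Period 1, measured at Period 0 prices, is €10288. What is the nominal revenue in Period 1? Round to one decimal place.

14320.9

Nominal = Real × (Index/100) = 10288 × (139.2/100)
        = 10288 × 1.392 = 14320.8960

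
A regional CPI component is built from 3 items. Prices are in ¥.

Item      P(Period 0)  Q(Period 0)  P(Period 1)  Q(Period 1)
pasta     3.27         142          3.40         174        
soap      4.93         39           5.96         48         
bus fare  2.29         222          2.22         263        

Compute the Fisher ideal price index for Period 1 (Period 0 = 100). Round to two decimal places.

Laspeyres component (base-period weights):
ΣP(Period 1)Q(Period 0) = 3.40×142 + 5.96×39 + 2.22×222 = 482.8 + 232.44 + 492.84 = 1208.08
ΣP(Period 0)Q(Period 0) = 3.27×142 + 4.93×39 + 2.29×222 = 464.34 + 192.27 + 508.38 = 1164.99
L = 1208.08 / 1164.99 × 100 = 103.6987
Paasche component (current-period weights):
ΣP(Period 1)Q(Period 1) = 3.40×174 + 5.96×48 + 2.22×263 = 591.6 + 286.08 + 583.86 = 1461.54
ΣP(Period 0)Q(Period 1) = 3.27×174 + 4.93×48 + 2.29×263 = 568.98 + 236.64 + 602.27 = 1407.89
P = 1461.54 / 1407.89 × 100 = 103.8107
Fisher = √(L × P) = √(103.6987 × 103.8107) = 103.7547

103.75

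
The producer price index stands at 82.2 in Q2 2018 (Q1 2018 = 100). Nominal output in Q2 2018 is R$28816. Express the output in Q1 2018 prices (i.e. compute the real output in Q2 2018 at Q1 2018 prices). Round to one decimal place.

35056.0

Real = Nominal ÷ (Index/100) = 28816 ÷ (82.2/100)
     = 28816 ÷ 0.822 = 35055.9611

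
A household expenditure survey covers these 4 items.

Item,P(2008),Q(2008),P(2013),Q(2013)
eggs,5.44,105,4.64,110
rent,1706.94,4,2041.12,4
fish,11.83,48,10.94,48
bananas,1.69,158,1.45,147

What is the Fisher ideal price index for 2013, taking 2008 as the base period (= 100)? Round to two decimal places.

114.22

Laspeyres component (base-period weights):
ΣP(2013)Q(2008) = 4.64×105 + 2041.12×4 + 10.94×48 + 1.45×158 = 487.2 + 8164.48 + 525.12 + 229.1 = 9405.9
ΣP(2008)Q(2008) = 5.44×105 + 1706.94×4 + 11.83×48 + 1.69×158 = 571.2 + 6827.76 + 567.84 + 267.02 = 8233.82
L = 9405.9 / 8233.82 × 100 = 114.2349
Paasche component (current-period weights):
ΣP(2013)Q(2013) = 4.64×110 + 2041.12×4 + 10.94×48 + 1.45×147 = 510.4 + 8164.48 + 525.12 + 213.15 = 9413.15
ΣP(2008)Q(2013) = 5.44×110 + 1706.94×4 + 11.83×48 + 1.69×147 = 598.4 + 6827.76 + 567.84 + 248.43 = 8242.43
P = 9413.15 / 8242.43 × 100 = 114.2036
Fisher = √(L × P) = √(114.2349 × 114.2036) = 114.2193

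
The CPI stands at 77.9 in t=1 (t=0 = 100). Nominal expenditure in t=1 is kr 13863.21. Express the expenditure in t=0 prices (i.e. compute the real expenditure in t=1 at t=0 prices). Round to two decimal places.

17796.16

Real = Nominal ÷ (Index/100) = 13863.21 ÷ (77.9/100)
     = 13863.21 ÷ 0.779 = 17796.1617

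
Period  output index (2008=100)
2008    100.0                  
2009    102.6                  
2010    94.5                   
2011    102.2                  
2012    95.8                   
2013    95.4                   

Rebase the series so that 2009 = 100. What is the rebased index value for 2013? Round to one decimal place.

Rebased(2013) = 95.4 / 102.6 × 100 = 92.9825

93.0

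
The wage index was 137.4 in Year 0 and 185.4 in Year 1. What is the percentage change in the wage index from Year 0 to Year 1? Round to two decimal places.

34.93%

Change = (185.4 − 137.4) / 137.4 × 100
       = 48.0 / 137.4 × 100 = 34.9345%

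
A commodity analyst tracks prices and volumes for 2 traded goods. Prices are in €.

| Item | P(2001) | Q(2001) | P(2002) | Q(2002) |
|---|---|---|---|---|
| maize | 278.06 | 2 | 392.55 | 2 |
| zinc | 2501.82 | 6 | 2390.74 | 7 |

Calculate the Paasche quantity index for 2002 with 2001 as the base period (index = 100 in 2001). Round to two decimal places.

Paasche quantity index uses current-period prices as weights.
ΣP(2002)·Q(2002) = 392.55×2 + 2390.74×7 = 785.1 + 16735.18 = 17520.28
ΣP(2002)·Q(2001) = 392.55×2 + 2390.74×6 = 785.1 + 14344.44 = 15129.54
Index = 17520.28 / 15129.54 × 100 = 115.8018

115.80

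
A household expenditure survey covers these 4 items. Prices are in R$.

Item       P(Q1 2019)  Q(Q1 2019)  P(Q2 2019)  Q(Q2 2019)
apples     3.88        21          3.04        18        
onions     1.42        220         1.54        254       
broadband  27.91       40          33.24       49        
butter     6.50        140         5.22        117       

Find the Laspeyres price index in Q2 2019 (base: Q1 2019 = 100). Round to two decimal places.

Laspeyres price index uses base-period quantities as weights.
ΣP(Q2 2019)·Q(Q1 2019) = 3.04×21 + 1.54×220 + 33.24×40 + 5.22×140 = 63.84 + 338.8 + 1329.6 + 730.8 = 2463.04
ΣP(Q1 2019)·Q(Q1 2019) = 3.88×21 + 1.42×220 + 27.91×40 + 6.50×140 = 81.48 + 312.4 + 1116.4 + 910 = 2420.28
Index = 2463.04 / 2420.28 × 100 = 101.7667

101.77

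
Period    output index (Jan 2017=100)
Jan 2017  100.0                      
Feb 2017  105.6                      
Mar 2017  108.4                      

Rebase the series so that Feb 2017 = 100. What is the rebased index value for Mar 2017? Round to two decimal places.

Rebased(Mar 2017) = 108.4 / 105.6 × 100 = 102.6515

102.65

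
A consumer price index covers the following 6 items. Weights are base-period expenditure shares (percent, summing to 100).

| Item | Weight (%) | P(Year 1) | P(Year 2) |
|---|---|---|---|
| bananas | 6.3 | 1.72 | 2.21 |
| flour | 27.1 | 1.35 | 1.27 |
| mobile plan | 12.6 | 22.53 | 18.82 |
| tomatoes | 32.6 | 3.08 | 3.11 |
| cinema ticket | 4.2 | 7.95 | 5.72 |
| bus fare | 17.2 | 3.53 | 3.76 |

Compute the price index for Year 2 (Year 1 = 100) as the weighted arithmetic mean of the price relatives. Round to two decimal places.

bananas: 6.3 × (2.21/1.72) = 6.3 × 1.284884 = 8.0948
flour: 27.1 × (1.27/1.35) = 27.1 × 0.940741 = 25.4941
mobile plan: 12.6 × (18.82/22.53) = 12.6 × 0.835331 = 10.5252
tomatoes: 32.6 × (3.11/3.08) = 32.6 × 1.009740 = 32.9175
cinema ticket: 4.2 × (5.72/7.95) = 4.2 × 0.719497 = 3.0219
bus fare: 17.2 × (3.76/3.53) = 17.2 × 1.065156 = 18.3207
Index = Σ wᵢ·(p₁ᵢ/p₀ᵢ) = 8.0948 + 25.4941 + 10.5252 + 32.9175 + 3.0219 + 18.3207 = 98.3741

98.37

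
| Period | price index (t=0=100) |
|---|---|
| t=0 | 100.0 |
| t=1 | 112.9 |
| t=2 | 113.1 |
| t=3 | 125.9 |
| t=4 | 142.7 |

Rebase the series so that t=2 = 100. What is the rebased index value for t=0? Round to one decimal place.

Rebased(t=0) = 100.0 / 113.1 × 100 = 88.4173

88.4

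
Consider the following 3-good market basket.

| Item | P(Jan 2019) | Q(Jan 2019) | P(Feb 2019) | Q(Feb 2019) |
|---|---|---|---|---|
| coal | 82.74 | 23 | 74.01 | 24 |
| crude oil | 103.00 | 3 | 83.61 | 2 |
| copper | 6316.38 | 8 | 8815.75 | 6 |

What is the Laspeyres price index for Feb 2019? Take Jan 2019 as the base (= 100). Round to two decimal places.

Laspeyres price index uses base-period quantities as weights.
ΣP(Feb 2019)·Q(Jan 2019) = 74.01×23 + 83.61×3 + 8815.75×8 = 1702.23 + 250.83 + 70526 = 72479.06
ΣP(Jan 2019)·Q(Jan 2019) = 82.74×23 + 103.00×3 + 6316.38×8 = 1903.02 + 309 + 50531.04 = 52743.06
Index = 72479.06 / 52743.06 × 100 = 137.4191

137.42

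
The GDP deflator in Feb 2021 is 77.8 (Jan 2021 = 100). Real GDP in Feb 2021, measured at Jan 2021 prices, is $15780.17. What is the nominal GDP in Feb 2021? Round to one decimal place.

Nominal = Real × (Index/100) = 15780.17 × (77.8/100)
        = 15780.17 × 0.778 = 12276.9723

12277.0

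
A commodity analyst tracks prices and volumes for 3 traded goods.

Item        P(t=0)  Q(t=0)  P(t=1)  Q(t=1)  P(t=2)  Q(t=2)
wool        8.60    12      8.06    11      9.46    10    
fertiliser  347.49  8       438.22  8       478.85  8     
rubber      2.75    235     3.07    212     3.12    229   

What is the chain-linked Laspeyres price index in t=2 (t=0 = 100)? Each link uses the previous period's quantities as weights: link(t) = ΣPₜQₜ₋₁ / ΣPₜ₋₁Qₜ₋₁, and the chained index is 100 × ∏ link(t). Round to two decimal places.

132.64

Link t=0→t=1:
ΣP(t=1)Q(t=0) = 8.06×12 + 438.22×8 + 3.07×235 = 96.72 + 3505.76 + 721.45 = 4323.93
ΣP(t=0)Q(t=0) = 8.60×12 + 347.49×8 + 2.75×235 = 103.2 + 2779.92 + 646.25 = 3529.37
link = 4323.93/3529.37 = 1.225128
Link t=1→t=2:
ΣP(t=2)Q(t=1) = 9.46×11 + 478.85×8 + 3.12×212 = 104.06 + 3830.8 + 661.44 = 4596.3
ΣP(t=1)Q(t=1) = 8.06×11 + 438.22×8 + 3.07×212 = 88.66 + 3505.76 + 650.84 = 4245.26
link = 4596.3/4245.26 = 1.082690
Chained index = 100 × 1.225128 × 1.082690 = 132.6434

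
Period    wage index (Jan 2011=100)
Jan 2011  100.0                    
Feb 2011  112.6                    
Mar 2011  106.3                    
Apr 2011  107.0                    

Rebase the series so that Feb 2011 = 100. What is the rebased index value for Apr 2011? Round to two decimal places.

Rebased(Apr 2011) = 107.0 / 112.6 × 100 = 95.0266

95.03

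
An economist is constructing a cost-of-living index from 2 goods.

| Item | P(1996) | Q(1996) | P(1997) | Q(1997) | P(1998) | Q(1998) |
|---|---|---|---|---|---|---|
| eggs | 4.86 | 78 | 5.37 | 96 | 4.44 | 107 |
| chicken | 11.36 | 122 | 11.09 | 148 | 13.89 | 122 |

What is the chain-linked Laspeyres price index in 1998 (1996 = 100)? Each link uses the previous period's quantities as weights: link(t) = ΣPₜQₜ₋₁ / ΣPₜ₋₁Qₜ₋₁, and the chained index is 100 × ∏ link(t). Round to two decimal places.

Link 1996→1997:
ΣP(1997)Q(1996) = 5.37×78 + 11.09×122 = 418.86 + 1352.98 = 1771.84
ΣP(1996)Q(1996) = 4.86×78 + 11.36×122 = 379.08 + 1385.92 = 1765
link = 1771.84/1765 = 1.003875
Link 1997→1998:
ΣP(1998)Q(1997) = 4.44×96 + 13.89×148 = 426.24 + 2055.72 = 2481.96
ΣP(1997)Q(1997) = 5.37×96 + 11.09×148 = 515.52 + 1641.32 = 2156.84
link = 2481.96/2156.84 = 1.150739
Chained index = 100 × 1.003875 × 1.150739 = 115.5199

115.52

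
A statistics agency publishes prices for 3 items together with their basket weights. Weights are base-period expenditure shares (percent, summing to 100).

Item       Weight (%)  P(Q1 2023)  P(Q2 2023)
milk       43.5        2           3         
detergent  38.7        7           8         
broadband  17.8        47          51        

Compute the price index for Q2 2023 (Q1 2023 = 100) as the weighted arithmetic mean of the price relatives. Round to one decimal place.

128.8

milk: 43.5 × (3/2) = 43.5 × 1.500000 = 65.2500
detergent: 38.7 × (8/7) = 38.7 × 1.142857 = 44.2286
broadband: 17.8 × (51/47) = 17.8 × 1.085106 = 19.3149
Index = Σ wᵢ·(p₁ᵢ/p₀ᵢ) = 65.2500 + 44.2286 + 19.3149 = 128.7935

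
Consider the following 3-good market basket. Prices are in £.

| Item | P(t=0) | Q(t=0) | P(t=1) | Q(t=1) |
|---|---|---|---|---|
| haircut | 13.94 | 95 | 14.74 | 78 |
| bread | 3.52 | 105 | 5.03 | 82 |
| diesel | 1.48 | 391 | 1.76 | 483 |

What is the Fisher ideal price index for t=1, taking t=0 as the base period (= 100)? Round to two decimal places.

Laspeyres component (base-period weights):
ΣP(t=1)Q(t=0) = 14.74×95 + 5.03×105 + 1.76×391 = 1400.3 + 528.15 + 688.16 = 2616.61
ΣP(t=0)Q(t=0) = 13.94×95 + 3.52×105 + 1.48×391 = 1324.3 + 369.6 + 578.68 = 2272.58
L = 2616.61 / 2272.58 × 100 = 115.1383
Paasche component (current-period weights):
ΣP(t=1)Q(t=1) = 14.74×78 + 5.03×82 + 1.76×483 = 1149.72 + 412.46 + 850.08 = 2412.26
ΣP(t=0)Q(t=1) = 13.94×78 + 3.52×82 + 1.48×483 = 1087.32 + 288.64 + 714.84 = 2090.8
P = 2412.26 / 2090.8 × 100 = 115.3750
Fisher = √(L × P) = √(115.1383 × 115.3750) = 115.2566

115.26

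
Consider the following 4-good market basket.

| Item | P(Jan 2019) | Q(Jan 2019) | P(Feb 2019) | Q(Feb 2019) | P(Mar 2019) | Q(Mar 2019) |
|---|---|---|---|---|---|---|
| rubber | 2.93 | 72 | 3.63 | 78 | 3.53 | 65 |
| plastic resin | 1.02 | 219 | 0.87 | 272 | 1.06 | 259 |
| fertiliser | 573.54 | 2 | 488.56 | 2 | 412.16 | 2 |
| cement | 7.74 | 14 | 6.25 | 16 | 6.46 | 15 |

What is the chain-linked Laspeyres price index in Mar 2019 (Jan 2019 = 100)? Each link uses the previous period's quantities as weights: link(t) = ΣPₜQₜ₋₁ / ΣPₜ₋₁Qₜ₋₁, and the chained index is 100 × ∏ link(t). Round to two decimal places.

Link Jan 2019→Feb 2019:
ΣP(Feb 2019)Q(Jan 2019) = 3.63×72 + 0.87×219 + 488.56×2 + 6.25×14 = 261.36 + 190.53 + 977.12 + 87.5 = 1516.51
ΣP(Jan 2019)Q(Jan 2019) = 2.93×72 + 1.02×219 + 573.54×2 + 7.74×14 = 210.96 + 223.38 + 1147.08 + 108.36 = 1689.78
link = 1516.51/1689.78 = 0.897460
Link Feb 2019→Mar 2019:
ΣP(Mar 2019)Q(Feb 2019) = 3.53×78 + 1.06×272 + 412.16×2 + 6.46×16 = 275.34 + 288.32 + 824.32 + 103.36 = 1491.34
ΣP(Feb 2019)Q(Feb 2019) = 3.63×78 + 0.87×272 + 488.56×2 + 6.25×16 = 283.14 + 236.64 + 977.12 + 100 = 1596.9
link = 1491.34/1596.9 = 0.933897
Chained index = 100 × 0.897460 × 0.933897 = 83.8135

83.81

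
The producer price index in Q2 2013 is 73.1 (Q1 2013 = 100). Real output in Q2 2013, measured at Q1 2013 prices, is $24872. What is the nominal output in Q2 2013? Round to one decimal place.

Nominal = Real × (Index/100) = 24872 × (73.1/100)
        = 24872 × 0.731 = 18181.4320

18181.4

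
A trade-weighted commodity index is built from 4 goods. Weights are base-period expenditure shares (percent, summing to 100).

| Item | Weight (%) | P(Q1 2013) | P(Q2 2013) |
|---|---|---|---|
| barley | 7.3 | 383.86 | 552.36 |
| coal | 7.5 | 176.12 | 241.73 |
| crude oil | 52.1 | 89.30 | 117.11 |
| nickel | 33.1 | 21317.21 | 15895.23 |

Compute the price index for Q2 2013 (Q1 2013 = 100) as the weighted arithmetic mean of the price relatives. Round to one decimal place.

barley: 7.3 × (552.36/383.86) = 7.3 × 1.438962 = 10.5044
coal: 7.5 × (241.73/176.12) = 7.5 × 1.372530 = 10.2940
crude oil: 52.1 × (117.11/89.30) = 52.1 × 1.311422 = 68.3251
nickel: 33.1 × (15895.23/21317.21) = 33.1 × 0.745652 = 24.6811
Index = Σ wᵢ·(p₁ᵢ/p₀ᵢ) = 10.5044 + 10.2940 + 68.3251 + 24.6811 = 113.8046

113.8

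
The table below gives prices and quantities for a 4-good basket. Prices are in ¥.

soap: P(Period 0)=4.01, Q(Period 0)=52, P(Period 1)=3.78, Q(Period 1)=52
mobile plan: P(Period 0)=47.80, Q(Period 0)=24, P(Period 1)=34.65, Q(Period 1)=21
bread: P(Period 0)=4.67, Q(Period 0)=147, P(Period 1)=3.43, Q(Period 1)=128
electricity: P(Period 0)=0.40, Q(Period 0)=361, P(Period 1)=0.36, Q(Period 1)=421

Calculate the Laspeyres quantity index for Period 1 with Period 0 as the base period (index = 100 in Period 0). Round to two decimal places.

Laspeyres quantity index uses base-period prices as weights.
ΣP(Period 0)·Q(Period 1) = 4.01×52 + 47.80×21 + 4.67×128 + 0.40×421 = 208.52 + 1003.8 + 597.76 + 168.4 = 1978.48
ΣP(Period 0)·Q(Period 0) = 4.01×52 + 47.80×24 + 4.67×147 + 0.40×361 = 208.52 + 1147.2 + 686.49 + 144.4 = 2186.61
Index = 1978.48 / 2186.61 × 100 = 90.4816

90.48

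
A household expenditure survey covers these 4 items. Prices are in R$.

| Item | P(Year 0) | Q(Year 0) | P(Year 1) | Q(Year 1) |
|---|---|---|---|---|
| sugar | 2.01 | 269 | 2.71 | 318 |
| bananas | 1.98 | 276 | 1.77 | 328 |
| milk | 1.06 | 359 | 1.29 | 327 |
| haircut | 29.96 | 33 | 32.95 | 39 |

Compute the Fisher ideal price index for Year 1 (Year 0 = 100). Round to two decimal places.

Laspeyres component (base-period weights):
ΣP(Year 1)Q(Year 0) = 2.71×269 + 1.77×276 + 1.29×359 + 32.95×33 = 728.99 + 488.52 + 463.11 + 1087.35 = 2767.97
ΣP(Year 0)Q(Year 0) = 2.01×269 + 1.98×276 + 1.06×359 + 29.96×33 = 540.69 + 546.48 + 380.54 + 988.68 = 2456.39
L = 2767.97 / 2456.39 × 100 = 112.6845
Paasche component (current-period weights):
ΣP(Year 1)Q(Year 1) = 2.71×318 + 1.77×328 + 1.29×327 + 32.95×39 = 861.78 + 580.56 + 421.83 + 1285.05 = 3149.22
ΣP(Year 0)Q(Year 1) = 2.01×318 + 1.98×328 + 1.06×327 + 29.96×39 = 639.18 + 649.44 + 346.62 + 1168.44 = 2803.68
P = 3149.22 / 2803.68 × 100 = 112.3245
Fisher = √(L × P) = √(112.6845 × 112.3245) = 112.5043

112.50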